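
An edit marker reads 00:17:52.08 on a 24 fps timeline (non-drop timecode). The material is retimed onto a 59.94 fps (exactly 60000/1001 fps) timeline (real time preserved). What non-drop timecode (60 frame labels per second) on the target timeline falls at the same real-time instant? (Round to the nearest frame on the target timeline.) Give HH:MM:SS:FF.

00:17:51:16

Source frame index: (0×3600 + 17×60 + 52) × 24 + 8 = 25736.
Real time: 25736 / (24) = 3217/3 s.
Target frame: (3217/3) × (60000/1001) = 64340000/1001 ≈ 64275.724 → 64276.
At 60 labels/s: frame 64276 → 00:17:51:16.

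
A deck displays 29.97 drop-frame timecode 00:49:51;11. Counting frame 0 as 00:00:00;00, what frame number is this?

89651

As if non-drop at 30 labels/s: (0 × 3600 + 49 × 60 + 51) × 30 + 11 = 89741.
Minute boundaries passed: 49; those not divisible by 10: 49 − 4 = 45; dropped labels = 2 × 45 = 90.
Actual frame index = 89741 − 90 = 89651.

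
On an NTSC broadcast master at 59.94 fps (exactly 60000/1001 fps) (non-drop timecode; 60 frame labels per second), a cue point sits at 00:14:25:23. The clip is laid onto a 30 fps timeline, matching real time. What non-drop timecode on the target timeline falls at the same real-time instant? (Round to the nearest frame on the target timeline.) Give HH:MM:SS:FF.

00:14:26:07

Source frame index: (0×3600 + 14×60 + 25) × 60 + 23 = 51923.
Real time: 51923 / (60000/1001) = 51974923/60000 s.
Target frame: (51974923/60000) × (30) = 51974923/2000 ≈ 25987.462 → 25987.
At 30 labels/s: frame 25987 → 00:14:26:07.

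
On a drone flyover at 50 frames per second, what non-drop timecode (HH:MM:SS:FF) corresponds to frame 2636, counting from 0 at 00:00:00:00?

2636 ÷ 50 = 52 full seconds, remainder 36 frames.
52 s = 0 h 0 min 52 s.
Timecode: 00:00:52:36.

00:00:52:36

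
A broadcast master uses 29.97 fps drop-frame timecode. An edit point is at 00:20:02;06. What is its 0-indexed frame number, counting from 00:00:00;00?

As if non-drop at 30 labels/s: (0 × 3600 + 20 × 60 + 2) × 30 + 6 = 36066.
Minute boundaries passed: 20; those not divisible by 10: 20 − 2 = 18; dropped labels = 2 × 18 = 36.
Actual frame index = 36066 − 36 = 36030.

36030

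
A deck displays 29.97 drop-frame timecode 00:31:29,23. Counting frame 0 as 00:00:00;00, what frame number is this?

As if non-drop at 30 labels/s: (0 × 3600 + 31 × 60 + 29) × 30 + 23 = 56693.
Minute boundaries passed: 31; those not divisible by 10: 31 − 3 = 28; dropped labels = 2 × 28 = 56.
Actual frame index = 56693 − 56 = 56637.

56637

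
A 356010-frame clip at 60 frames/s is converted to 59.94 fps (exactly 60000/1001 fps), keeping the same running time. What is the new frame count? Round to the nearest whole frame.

355654 frames

Frames at target rate = 356010 × (60000/1001) / (60) = 356010000/1001 ≈ 355654.346.
Nearest whole frame: 355654.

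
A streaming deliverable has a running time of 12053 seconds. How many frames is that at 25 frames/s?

Frames = 12053 × 25 = 301325.

301325 frames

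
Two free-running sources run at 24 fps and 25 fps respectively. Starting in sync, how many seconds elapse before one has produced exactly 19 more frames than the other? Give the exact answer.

19 seconds

The gap grows by |25 − 24| = 1 frame per second.
Time for a 19-frame gap: 19 ÷ (1) = 19 s.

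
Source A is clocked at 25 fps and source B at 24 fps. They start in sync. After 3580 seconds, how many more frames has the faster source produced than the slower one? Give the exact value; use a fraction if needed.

3580 frames

A emits 25 × 3580 = 89500 frames; B emits 24 × 3580 = 85920.
Difference = 3580 frames; B is behind A.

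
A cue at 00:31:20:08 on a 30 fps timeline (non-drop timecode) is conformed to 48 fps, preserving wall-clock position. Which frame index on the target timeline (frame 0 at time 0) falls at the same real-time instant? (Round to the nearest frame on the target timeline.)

Source frame index: (0×3600 + 31×60 + 20) × 30 + 8 = 56408.
Real time: 56408 / (30) = 28204/15 s.
Target frame: (28204/15) × (48) = 451264/5 ≈ 90252.800 → 90253.

frame 90253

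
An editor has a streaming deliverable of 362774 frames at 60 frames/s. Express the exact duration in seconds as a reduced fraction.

181387/30 seconds

Running time = 362774 ÷ (60) = 362774 × 1/60 = 181387/30 s.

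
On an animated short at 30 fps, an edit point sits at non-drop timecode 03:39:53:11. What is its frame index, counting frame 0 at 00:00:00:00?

Total seconds to the label: (3 × 3600 + 39 × 60 + 53) = 13193.
Frame index = 13193 × 30 + 11 = 395801.

frame 395801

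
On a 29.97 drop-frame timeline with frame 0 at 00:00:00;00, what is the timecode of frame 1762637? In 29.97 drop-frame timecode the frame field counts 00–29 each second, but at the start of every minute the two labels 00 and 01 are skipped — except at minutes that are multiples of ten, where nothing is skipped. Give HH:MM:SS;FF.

16:20:13;11

Ten DF minutes hold 17982 frames, so frame 1762637 lies in block 98 (frames 1762236–1780217) with 401 frames into that block.
The block's first minute is 1800 frames and the rest 1798 each; 401 frames reaches minute 0, so 98 × 18 + 0 × 2 = 1764 labels have been skipped so far.
Adding those back, label number 1762637 + 1764 = 1764401 at 30 labels/s is 58813 s + 11 f = 16 h 20 min 13 s frame 11, i.e. 16:20:13;11.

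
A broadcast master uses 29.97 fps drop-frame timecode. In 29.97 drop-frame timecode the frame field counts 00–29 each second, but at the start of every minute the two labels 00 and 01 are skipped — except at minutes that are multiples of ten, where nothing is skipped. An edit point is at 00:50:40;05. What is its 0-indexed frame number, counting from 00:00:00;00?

As if non-drop at 30 labels/s: (0 × 3600 + 50 × 60 + 40) × 30 + 5 = 91205.
Minute boundaries passed: 50; those not divisible by 10: 50 − 5 = 45; dropped labels = 2 × 45 = 90.
Actual frame index = 91205 − 90 = 91115.

91115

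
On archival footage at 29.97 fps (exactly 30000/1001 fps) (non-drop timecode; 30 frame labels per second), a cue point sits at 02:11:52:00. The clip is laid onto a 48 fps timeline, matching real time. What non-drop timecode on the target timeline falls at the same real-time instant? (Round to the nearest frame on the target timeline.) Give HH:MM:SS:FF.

Source frame index: (2×3600 + 11×60 + 52) × 30 + 0 = 237360.
Real time: 237360 / (30000/1001) = 989989/125 s.
Target frame: (989989/125) × (48) = 47519472/125 ≈ 380155.776 → 380156.
At 48 labels/s: frame 380156 → 02:11:59:44.

02:11:59:44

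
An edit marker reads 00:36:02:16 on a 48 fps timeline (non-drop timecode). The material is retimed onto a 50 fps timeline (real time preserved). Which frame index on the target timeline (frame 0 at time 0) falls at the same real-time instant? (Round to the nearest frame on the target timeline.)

Source frame index: (0×3600 + 36×60 + 2) × 48 + 16 = 103792.
Real time: 103792 / (48) = 6487/3 s.
Target frame: (6487/3) × (50) = 324350/3 ≈ 108116.667 → 108117.

frame 108117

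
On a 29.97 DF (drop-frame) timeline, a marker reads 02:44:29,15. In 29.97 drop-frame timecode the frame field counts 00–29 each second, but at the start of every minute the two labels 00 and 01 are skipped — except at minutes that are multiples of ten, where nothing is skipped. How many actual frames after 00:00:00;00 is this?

As if non-drop at 30 labels/s: (2 × 3600 + 44 × 60 + 29) × 30 + 15 = 296085.
Minute boundaries passed: 164; those not divisible by 10: 164 − 16 = 148; dropped labels = 2 × 148 = 296.
Actual frame index = 296085 − 296 = 295789.

295789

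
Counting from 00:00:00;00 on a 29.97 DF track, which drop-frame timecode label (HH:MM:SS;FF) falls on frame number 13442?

Each 10-minute DF block holds 10 × 60 × 30 − 9 × 2 = 17982 frames. 13442 ÷ 17982 → 0 full blocks, remainder 13442.
Within the partial block the first minute is 1800 frames and each further minute 1798, so 7 further minute boundaries passed. Total skipped labels = 18 × 0 + 2 × 7 = 14.
Non-drop label index = 13442 + 14 = 13456; at 30 labels/s that is 00:07:28:16, i.e. DF 00:07:28;16.

00:07:28;16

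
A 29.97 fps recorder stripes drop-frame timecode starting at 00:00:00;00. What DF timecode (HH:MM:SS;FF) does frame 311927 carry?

Ten DF minutes hold 17982 frames, so frame 311927 lies in block 17 (frames 305694–323675) with 6233 frames into that block.
The block's first minute is 1800 frames and the rest 1798 each; 6233 frames reaches minute 3, so 17 × 18 + 3 × 2 = 312 labels have been skipped so far.
Adding those back, label number 311927 + 312 = 312239 at 30 labels/s is 10407 s + 29 f = 2 h 53 min 27 s frame 29, i.e. 02:53:27;29.

02:53:27;29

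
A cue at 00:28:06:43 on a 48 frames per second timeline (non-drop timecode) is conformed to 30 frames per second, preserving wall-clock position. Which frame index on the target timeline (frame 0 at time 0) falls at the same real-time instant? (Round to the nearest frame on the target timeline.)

Source frame index: (0×3600 + 28×60 + 6) × 48 + 43 = 80971.
Real time: 80971 / (48) = 80971/48 s.
Target frame: (80971/48) × (30) = 404855/8 ≈ 50606.875 → 50607.

frame 50607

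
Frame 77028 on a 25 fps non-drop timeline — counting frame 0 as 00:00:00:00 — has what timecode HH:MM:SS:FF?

00:51:21:03

77028 ÷ 25 = 3081 full seconds, remainder 3 frames.
3081 s = 0 h 51 min 21 s.
Timecode: 00:51:21:03.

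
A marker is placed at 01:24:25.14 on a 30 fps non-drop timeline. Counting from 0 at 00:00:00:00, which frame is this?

frame 151964

Total seconds to the label: (1 × 3600 + 24 × 60 + 25) = 5065.
Frame index = 5065 × 30 + 14 = 151964.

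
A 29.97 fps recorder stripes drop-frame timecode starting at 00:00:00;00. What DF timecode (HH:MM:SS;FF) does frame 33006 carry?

Each 10-minute DF block holds 10 × 60 × 30 − 9 × 2 = 17982 frames. 33006 ÷ 17982 → 1 full block, remainder 15024.
Within the partial block the first minute is 1800 frames and each further minute 1798, so 8 further minute boundaries passed. Total skipped labels = 18 × 1 + 2 × 8 = 34.
Non-drop label index = 33006 + 34 = 33040; at 30 labels/s that is 00:18:21:10, i.e. DF 00:18:21;10.

00:18:21;10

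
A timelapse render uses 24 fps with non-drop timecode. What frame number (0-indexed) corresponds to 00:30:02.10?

Total seconds to the label: (0 × 3600 + 30 × 60 + 2) = 1802.
Frame index = 1802 × 24 + 10 = 43258.

frame 43258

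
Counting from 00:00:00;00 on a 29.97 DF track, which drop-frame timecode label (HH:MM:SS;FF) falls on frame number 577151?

Ten DF minutes hold 17982 frames, so frame 577151 lies in block 32 (frames 575424–593405) with 1727 frames into that block.
The block's first minute is 1800 frames and the rest 1798 each; 1727 frames reaches minute 0, so 32 × 18 + 0 × 2 = 576 labels have been skipped so far.
Adding those back, label number 577151 + 576 = 577727 at 30 labels/s is 19257 s + 17 f = 5 h 20 min 57 s frame 17, i.e. 05:20:57;17.

05:20:57;17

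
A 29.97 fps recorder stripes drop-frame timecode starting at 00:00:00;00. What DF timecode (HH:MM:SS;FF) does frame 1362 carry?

Each 10-minute DF block holds 10 × 60 × 30 − 9 × 2 = 17982 frames. 1362 ÷ 17982 → 0 full blocks, remainder 1362.
Within the partial block the first minute is 1800 frames and each further minute 1798, so 0 further minute boundaries passed. Total skipped labels = 18 × 0 + 2 × 0 = 0.
Non-drop label index = 1362 + 0 = 1362; at 30 labels/s that is 00:00:45:12, i.e. DF 00:00:45;12.

00:00:45;12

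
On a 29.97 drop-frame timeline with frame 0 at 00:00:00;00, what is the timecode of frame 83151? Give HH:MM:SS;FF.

Each 10-minute DF block holds 10 × 60 × 30 − 9 × 2 = 17982 frames. 83151 ÷ 17982 → 4 full blocks, remainder 11223.
Within the partial block the first minute is 1800 frames and each further minute 1798, so 6 further minute boundaries passed. Total skipped labels = 18 × 4 + 2 × 6 = 84.
Non-drop label index = 83151 + 84 = 83235; at 30 labels/s that is 00:46:14:15, i.e. DF 00:46:14;15.

00:46:14;15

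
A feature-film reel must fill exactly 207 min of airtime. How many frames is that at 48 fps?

207 min = 12420 s.
Frames = 12420 × 48 = 596160.

596160 frames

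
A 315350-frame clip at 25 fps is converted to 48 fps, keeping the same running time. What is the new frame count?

Target frames = source frames × (target rate / source rate) = 315350 × (48)/(25) = 315350 × 48/25 = 605472.

605472 frames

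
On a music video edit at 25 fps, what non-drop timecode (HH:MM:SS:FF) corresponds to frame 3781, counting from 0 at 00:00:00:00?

3781 ÷ 25 = 151 full seconds, remainder 6 frames.
151 s = 0 h 2 min 31 s.
Timecode: 00:02:31:06.

00:02:31:06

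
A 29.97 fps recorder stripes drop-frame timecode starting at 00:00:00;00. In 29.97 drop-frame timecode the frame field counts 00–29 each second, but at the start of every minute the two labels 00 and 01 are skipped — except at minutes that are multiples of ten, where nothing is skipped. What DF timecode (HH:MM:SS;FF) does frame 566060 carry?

05:14:47;16

Each 10-minute DF block holds 10 × 60 × 30 − 9 × 2 = 17982 frames. 566060 ÷ 17982 → 31 full blocks, remainder 8618.
Within the partial block the first minute is 1800 frames and each further minute 1798, so 4 further minute boundaries passed. Total skipped labels = 18 × 31 + 2 × 4 = 566.
Non-drop label index = 566060 + 566 = 566626; at 30 labels/s that is 05:14:47:16, i.e. DF 05:14:47;16.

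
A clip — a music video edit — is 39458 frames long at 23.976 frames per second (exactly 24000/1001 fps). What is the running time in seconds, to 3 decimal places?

1645.727 seconds

Running time = 39458 × 1001/24000 = 19748729/12000 s ≈ 1645.727 s.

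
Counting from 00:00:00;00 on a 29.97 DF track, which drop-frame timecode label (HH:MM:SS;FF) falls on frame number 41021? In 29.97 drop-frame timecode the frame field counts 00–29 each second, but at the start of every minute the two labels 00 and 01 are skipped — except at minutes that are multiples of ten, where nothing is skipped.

Each 10-minute DF block holds 10 × 60 × 30 − 9 × 2 = 17982 frames. 41021 ÷ 17982 → 2 full blocks, remainder 5057.
Within the partial block the first minute is 1800 frames and each further minute 1798, so 2 further minute boundaries passed. Total skipped labels = 18 × 2 + 2 × 2 = 40.
Non-drop label index = 41021 + 40 = 41061; at 30 labels/s that is 00:22:48:21, i.e. DF 00:22:48;21.

00:22:48;21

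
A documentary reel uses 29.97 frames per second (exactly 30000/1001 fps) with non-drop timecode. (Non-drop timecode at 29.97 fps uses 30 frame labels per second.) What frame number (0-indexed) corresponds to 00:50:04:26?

Total seconds to the label: (0 × 3600 + 50 × 60 + 4) = 3004.
Frame index = 3004 × 30 + 26 = 90146.

90146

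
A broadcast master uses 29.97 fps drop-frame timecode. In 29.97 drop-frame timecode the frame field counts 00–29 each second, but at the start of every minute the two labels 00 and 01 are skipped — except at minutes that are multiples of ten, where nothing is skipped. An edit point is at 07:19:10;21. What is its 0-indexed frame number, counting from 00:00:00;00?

Complete 10-minute blocks: 43, each 17982 frames → 773226.
Remaining 9 whole minutes in the current block: 1800 + 8 × 1798 = 16184 frames.
Within the current minute: 10 × 30 + 21 − 2 = 319 (labels ;00/;01 skipped at this minute). Total = 773226 + 16184 + 319 = 789729.

789729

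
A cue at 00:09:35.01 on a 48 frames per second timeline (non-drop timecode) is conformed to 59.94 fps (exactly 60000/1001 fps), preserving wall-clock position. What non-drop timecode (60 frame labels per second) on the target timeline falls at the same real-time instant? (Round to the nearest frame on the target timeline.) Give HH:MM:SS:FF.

Source frame index: (0×3600 + 9×60 + 35) × 48 + 1 = 27601.
Real time: 27601 / (48) = 27601/48 s.
Target frame: (27601/48) × (60000/1001) = 4928750/143 ≈ 34466.783 → 34467.
At 60 labels/s: frame 34467 → 00:09:34:27.

00:09:34:27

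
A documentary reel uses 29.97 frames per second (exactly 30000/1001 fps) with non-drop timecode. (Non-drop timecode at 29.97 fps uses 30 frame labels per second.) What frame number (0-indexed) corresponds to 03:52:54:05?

frame 419225

Total seconds to the label: (3 × 3600 + 52 × 60 + 54) = 13974.
Frame index = 13974 × 30 + 5 = 419225.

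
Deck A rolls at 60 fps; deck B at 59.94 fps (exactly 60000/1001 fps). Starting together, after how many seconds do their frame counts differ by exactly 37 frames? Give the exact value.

37037/60 seconds

The gap grows by |60000/1001 − 60| = 60/1001 frames per second.
Time for a 37-frame gap: 37 ÷ (60/1001) = 37037/60 s.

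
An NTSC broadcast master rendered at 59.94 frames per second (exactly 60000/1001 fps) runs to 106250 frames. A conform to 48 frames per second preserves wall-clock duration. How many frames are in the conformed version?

Target frames = source frames × (target rate / source rate) = 106250 × (48)/(60000/1001) = 106250 × 1001/1250 = 85085.

85085 frames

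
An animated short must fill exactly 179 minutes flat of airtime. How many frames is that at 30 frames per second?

179 min = 10740 s.
Frames = 10740 × 30 = 322200.

322200 frames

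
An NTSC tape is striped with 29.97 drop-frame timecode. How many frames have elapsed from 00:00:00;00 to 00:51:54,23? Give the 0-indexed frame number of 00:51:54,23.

As if non-drop at 30 labels/s: (0 × 3600 + 51 × 60 + 54) × 30 + 23 = 93443.
Minute boundaries passed: 51; those not divisible by 10: 51 − 5 = 46; dropped labels = 2 × 46 = 92.
Actual frame index = 93443 − 92 = 93351.

93351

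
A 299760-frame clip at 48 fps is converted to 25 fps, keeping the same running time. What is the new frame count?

156125 frames

Target frames = source frames × (target rate / source rate) = 299760 × (25)/(48) = 299760 × 25/48 = 156125.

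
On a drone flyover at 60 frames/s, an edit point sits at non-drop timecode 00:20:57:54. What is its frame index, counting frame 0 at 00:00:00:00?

75474

Total seconds to the label: (0 × 3600 + 20 × 60 + 57) = 1257.
Frame index = 1257 × 60 + 54 = 75474.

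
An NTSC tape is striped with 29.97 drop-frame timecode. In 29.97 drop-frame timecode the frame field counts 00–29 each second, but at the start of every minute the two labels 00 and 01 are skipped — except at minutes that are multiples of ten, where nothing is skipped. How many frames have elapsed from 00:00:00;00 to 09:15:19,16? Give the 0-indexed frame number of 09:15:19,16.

998586

As if non-drop at 30 labels/s: (9 × 3600 + 15 × 60 + 19) × 30 + 16 = 999586.
Minute boundaries passed: 555; those not divisible by 10: 555 − 55 = 500; dropped labels = 2 × 500 = 1000.
Actual frame index = 999586 − 1000 = 998586.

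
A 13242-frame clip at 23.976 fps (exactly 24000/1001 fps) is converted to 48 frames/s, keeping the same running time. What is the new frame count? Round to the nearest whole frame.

Frames at target rate = 13242 × (48) / (24000/1001) = 6627621/250 ≈ 26510.484.
Nearest whole frame: 26510.

26510 frames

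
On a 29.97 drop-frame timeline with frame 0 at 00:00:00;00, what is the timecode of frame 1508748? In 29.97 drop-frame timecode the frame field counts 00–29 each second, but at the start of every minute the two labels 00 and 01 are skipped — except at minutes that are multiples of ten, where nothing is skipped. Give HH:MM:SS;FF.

13:59:02;00

Ten DF minutes hold 17982 frames, so frame 1508748 lies in block 83 (frames 1492506–1510487) with 16242 frames into that block.
The block's first minute is 1800 frames and the rest 1798 each; 16242 frames reaches minute 9, so 83 × 18 + 9 × 2 = 1512 labels have been skipped so far.
Adding those back, label number 1508748 + 1512 = 1510260 at 30 labels/s is 50342 s + 0 f = 13 h 59 min 2 s frame 0, i.e. 13:59:02;00.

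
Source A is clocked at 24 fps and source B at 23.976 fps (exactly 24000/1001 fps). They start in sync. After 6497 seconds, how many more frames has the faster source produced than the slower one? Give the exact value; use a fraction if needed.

A emits 24 × 6497 = 155928 frames; B emits 24000/1001 × 6497 = 155928000/1001.
Difference = 155928/1001 frames (≈ 155.7722); B is behind A.

155928/1001 frames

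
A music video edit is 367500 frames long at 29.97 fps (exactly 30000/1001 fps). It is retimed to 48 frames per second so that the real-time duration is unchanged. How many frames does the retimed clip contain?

588588 frames

Target frames = source frames × (target rate / source rate) = 367500 × (48)/(30000/1001) = 367500 × 1001/625 = 588588.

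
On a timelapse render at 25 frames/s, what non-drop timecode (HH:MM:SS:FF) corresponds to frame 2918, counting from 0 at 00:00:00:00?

2918 ÷ 25 = 116 full seconds, remainder 18 frames.
116 s = 0 h 1 min 56 s.
Timecode: 00:01:56:18.

00:01:56:18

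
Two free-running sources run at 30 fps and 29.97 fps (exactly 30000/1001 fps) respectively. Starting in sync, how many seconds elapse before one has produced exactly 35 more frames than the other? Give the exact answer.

7007/6 seconds

The gap grows by |30000/1001 − 30| = 30/1001 frames per second.
Time for a 35-frame gap: 35 ÷ (30/1001) = 7007/6 s.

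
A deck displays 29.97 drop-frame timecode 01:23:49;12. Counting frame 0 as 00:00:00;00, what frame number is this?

150732

Complete 10-minute blocks: 8, each 17982 frames → 143856.
Remaining 3 whole minutes in the current block: 1800 + 2 × 1798 = 5396 frames.
Within the current minute: 49 × 30 + 12 − 2 = 1480 (labels ;00/;01 skipped at this minute). Total = 143856 + 5396 + 1480 = 150732.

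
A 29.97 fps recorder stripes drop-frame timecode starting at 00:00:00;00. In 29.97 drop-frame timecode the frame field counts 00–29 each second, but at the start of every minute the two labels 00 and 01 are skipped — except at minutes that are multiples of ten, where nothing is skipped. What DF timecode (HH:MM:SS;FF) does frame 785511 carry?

07:16:49;27

Ten DF minutes hold 17982 frames, so frame 785511 lies in block 43 (frames 773226–791207) with 12285 frames into that block.
The block's first minute is 1800 frames and the rest 1798 each; 12285 frames reaches minute 6, so 43 × 18 + 6 × 2 = 786 labels have been skipped so far.
Adding those back, label number 785511 + 786 = 786297 at 30 labels/s is 26209 s + 27 f = 7 h 16 min 49 s frame 27, i.e. 07:16:49;27.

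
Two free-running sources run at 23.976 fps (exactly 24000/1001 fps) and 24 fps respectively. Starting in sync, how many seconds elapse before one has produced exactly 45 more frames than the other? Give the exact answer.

The gap grows by |24 − 24000/1001| = 24/1001 frames per second.
Time for a 45-frame gap: 45 ÷ (24/1001) = 1876.875 s.

1876.875 seconds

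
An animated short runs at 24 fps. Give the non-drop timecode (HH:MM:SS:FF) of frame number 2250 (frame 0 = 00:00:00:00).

00:01:33:18

2250 ÷ 24 = 93 full seconds, remainder 18 frames.
93 s = 0 h 1 min 33 s.
Timecode: 00:01:33:18.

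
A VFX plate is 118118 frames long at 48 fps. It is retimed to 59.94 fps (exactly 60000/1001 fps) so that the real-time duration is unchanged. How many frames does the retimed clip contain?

Target frames = source frames × (target rate / source rate) = 118118 × (60000/1001)/(48) = 118118 × 1250/1001 = 147500.

147500 frames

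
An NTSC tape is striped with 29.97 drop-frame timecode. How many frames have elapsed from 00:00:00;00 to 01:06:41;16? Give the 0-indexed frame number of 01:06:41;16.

119926

Complete 10-minute blocks: 6, each 17982 frames → 107892.
Remaining 6 whole minutes in the current block: 1800 + 5 × 1798 = 10790 frames.
Within the current minute: 41 × 30 + 16 − 2 = 1244 (labels ;00/;01 skipped at this minute). Total = 107892 + 10790 + 1244 = 119926.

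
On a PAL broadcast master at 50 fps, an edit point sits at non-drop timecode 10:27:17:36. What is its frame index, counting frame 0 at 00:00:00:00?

Total seconds to the label: (10 × 3600 + 27 × 60 + 17) = 37637.
Frame index = 37637 × 50 + 36 = 1881886.

1881886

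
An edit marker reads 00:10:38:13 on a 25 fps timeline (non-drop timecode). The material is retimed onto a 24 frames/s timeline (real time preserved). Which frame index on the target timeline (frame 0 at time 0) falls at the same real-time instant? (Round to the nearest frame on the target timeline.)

frame 15324

Source frame index: (0×3600 + 10×60 + 38) × 25 + 13 = 15963.
Real time: 15963 / (25) = 15963/25 s.
Target frame: (15963/25) × (24) = 383112/25 ≈ 15324.480 → 15324.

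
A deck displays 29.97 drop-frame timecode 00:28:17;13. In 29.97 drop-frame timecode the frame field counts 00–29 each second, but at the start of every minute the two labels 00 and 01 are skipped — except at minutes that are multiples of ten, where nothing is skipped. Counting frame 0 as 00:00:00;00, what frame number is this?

As if non-drop at 30 labels/s: (0 × 3600 + 28 × 60 + 17) × 30 + 13 = 50923.
Minute boundaries passed: 28; those not divisible by 10: 28 − 2 = 26; dropped labels = 2 × 26 = 52.
Actual frame index = 50923 − 52 = 50871.

50871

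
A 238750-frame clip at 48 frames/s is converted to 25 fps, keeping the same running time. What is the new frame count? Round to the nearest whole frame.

Frames at target rate = 238750 × (25) / (48) = 2984375/24 ≈ 124348.958.
Nearest whole frame: 124349.

124349 frames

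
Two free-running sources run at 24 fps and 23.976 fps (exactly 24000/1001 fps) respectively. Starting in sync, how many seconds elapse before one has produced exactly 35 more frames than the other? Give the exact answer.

The gap grows by |24000/1001 − 24| = 24/1001 frames per second.
Time for a 35-frame gap: 35 ÷ (24/1001) = 35035/24 s.

35035/24 seconds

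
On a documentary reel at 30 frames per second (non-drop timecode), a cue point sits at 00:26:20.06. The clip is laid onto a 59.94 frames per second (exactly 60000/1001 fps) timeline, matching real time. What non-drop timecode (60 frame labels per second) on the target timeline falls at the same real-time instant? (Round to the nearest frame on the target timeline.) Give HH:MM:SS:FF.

00:26:18:37

Source frame index: (0×3600 + 26×60 + 20) × 30 + 6 = 47406.
Real time: 47406 / (30) = 7901/5 s.
Target frame: (7901/5) × (60000/1001) = 94812000/1001 ≈ 94717.283 → 94717.
At 60 labels/s: frame 94717 → 00:26:18:37.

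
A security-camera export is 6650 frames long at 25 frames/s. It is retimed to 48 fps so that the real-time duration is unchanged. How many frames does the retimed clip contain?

12768 frames

Target frames = source frames × (target rate / source rate) = 6650 × (48)/(25) = 6650 × 48/25 = 12768.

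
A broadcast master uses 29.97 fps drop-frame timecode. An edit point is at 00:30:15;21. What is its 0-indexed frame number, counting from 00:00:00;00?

54417

Complete 10-minute blocks: 3, each 17982 frames → 53946.
Remaining 0 whole minutes in the current block: 0 frames.
Within the current minute: 15 × 30 + 21 = 471. Total = 53946 + 0 + 471 = 54417.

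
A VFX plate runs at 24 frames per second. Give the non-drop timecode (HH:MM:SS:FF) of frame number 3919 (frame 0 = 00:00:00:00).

00:02:43:07

3919 ÷ 24 = 163 full seconds, remainder 7 frames.
163 s = 0 h 2 min 43 s.
Timecode: 00:02:43:07.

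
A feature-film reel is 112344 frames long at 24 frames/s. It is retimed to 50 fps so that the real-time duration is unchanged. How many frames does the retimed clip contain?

Target frames = source frames × (target rate / source rate) = 112344 × (50)/(24) = 112344 × 25/12 = 234050.

234050 frames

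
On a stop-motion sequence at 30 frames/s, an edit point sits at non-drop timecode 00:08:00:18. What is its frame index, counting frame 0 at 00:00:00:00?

14418

Total seconds to the label: (0 × 3600 + 8 × 60 + 0) = 480.
Frame index = 480 × 30 + 18 = 14418.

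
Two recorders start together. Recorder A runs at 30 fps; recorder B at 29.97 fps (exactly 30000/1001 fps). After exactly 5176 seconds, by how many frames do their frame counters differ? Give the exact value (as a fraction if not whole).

A emits 30 × 5176 = 155280 frames; B emits 30000/1001 × 5176 = 155280000/1001.
Difference = 155280/1001 frames (≈ 155.1249); B is behind A.

155280/1001 frames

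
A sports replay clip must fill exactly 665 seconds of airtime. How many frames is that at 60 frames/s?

39900 frames

Frames = 665 × 60 = 39900.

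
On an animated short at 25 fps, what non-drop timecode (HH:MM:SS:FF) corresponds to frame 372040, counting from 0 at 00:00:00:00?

04:08:01:15

372040 ÷ 25 = 14881 full seconds, remainder 15 frames.
14881 s = 4 h 8 min 1 s.
Timecode: 04:08:01:15.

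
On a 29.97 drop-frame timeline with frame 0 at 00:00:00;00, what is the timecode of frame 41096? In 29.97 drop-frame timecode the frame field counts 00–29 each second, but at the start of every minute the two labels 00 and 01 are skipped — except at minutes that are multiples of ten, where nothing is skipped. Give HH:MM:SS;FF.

00:22:51;06

Ten DF minutes hold 17982 frames, so frame 41096 lies in block 2 (frames 35964–53945) with 5132 frames into that block.
The block's first minute is 1800 frames and the rest 1798 each; 5132 frames reaches minute 2, so 2 × 18 + 2 × 2 = 40 labels have been skipped so far.
Adding those back, label number 41096 + 40 = 41136 at 30 labels/s is 1371 s + 6 f = 0 h 22 min 51 s frame 6, i.e. 00:22:51;06.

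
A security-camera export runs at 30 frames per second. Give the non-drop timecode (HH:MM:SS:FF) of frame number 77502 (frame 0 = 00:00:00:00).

77502 ÷ 30 = 2583 full seconds, remainder 12 frames.
2583 s = 0 h 43 min 3 s.
Timecode: 00:43:03:12.

00:43:03:12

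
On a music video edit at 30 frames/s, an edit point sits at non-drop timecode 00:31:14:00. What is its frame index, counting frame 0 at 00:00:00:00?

frame 56220

Total seconds to the label: (0 × 3600 + 31 × 60 + 14) = 1874.
Frame index = 1874 × 30 + 0 = 56220.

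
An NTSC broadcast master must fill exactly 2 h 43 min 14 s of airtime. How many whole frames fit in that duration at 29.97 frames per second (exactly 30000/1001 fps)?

293526 frames

2 h 43 min 14 s = 9794 s.
Frames = 9794 × 30000/1001 = 293820000/1001 ≈ 293526.4735.
Complete frames: 293526.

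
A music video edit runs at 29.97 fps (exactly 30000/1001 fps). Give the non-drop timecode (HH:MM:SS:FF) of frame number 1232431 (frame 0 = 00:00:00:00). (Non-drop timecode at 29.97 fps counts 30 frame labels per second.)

1232431 ÷ 30 = 41081 full seconds, remainder 1 frame.
41081 s = 11 h 24 min 41 s.
Timecode: 11:24:41:01.

11:24:41:01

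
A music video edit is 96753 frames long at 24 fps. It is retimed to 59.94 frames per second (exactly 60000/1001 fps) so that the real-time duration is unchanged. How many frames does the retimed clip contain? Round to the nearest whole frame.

241641 frames

Frames at target rate = 96753 × (60000/1001) / (24) = 241882500/1001 ≈ 241640.859.
Nearest whole frame: 241641.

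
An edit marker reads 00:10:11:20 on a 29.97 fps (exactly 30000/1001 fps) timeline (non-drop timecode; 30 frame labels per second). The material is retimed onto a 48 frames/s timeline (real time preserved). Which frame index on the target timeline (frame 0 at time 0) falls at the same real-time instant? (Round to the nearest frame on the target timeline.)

frame 29389

Source frame index: (0×3600 + 10×60 + 11) × 30 + 20 = 18350.
Real time: 18350 / (30000/1001) = 367367/600 s.
Target frame: (367367/600) × (48) = 734734/25 ≈ 29389.360 → 29389.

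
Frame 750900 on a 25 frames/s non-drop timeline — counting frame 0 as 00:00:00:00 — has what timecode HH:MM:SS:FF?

750900 ÷ 25 = 30036 full seconds, remainder 0 frames.
30036 s = 8 h 20 min 36 s.
Timecode: 08:20:36:00.

08:20:36:00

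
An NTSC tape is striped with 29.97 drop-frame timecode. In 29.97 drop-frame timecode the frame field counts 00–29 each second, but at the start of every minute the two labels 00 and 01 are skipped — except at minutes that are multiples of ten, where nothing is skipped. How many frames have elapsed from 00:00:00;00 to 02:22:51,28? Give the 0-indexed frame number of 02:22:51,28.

As if non-drop at 30 labels/s: (2 × 3600 + 22 × 60 + 51) × 30 + 28 = 257158.
Minute boundaries passed: 142; those not divisible by 10: 142 − 14 = 128; dropped labels = 2 × 128 = 256.
Actual frame index = 257158 − 256 = 256902.

256902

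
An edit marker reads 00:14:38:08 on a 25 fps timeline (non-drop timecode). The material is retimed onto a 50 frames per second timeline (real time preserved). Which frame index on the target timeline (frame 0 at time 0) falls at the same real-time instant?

Source frame index: (0×3600 + 14×60 + 38) × 25 + 8 = 21958.
Real time: 21958 / (25) = 21958/25 s.
Target frame: (21958/25) × (50) = 43916.

frame 43916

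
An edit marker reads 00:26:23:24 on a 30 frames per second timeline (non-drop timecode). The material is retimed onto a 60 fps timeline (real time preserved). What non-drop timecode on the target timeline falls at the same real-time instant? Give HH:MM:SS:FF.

Source frame index: (0×3600 + 26×60 + 23) × 30 + 24 = 47514.
Real time: 47514 / (30) = 7919/5 s.
Target frame: (7919/5) × (60) = 95028.
At 60 labels/s: frame 95028 → 00:26:23:48.

00:26:23:48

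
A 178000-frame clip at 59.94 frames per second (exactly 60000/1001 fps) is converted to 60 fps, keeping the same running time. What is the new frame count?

178178 frames

Target frames = source frames × (target rate / source rate) = 178000 × (60)/(60000/1001) = 178000 × 1001/1000 = 178178.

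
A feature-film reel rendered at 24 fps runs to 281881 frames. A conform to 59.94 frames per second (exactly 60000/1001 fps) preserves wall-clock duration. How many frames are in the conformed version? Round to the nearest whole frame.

703999 frames

Frames at target rate = 281881 × (60000/1001) / (24) = 704702500/1001 ≈ 703998.501.
Nearest whole frame: 703999.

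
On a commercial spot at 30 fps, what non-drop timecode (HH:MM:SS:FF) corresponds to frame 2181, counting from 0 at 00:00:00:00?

2181 ÷ 30 = 72 full seconds, remainder 21 frames.
72 s = 0 h 1 min 12 s.
Timecode: 00:01:12:21.

00:01:12:21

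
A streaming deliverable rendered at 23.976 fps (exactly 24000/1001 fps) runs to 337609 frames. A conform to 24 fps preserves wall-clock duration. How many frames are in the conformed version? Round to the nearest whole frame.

337947 frames

Frames at target rate = 337609 × (24) / (24000/1001) = 337946609/1000 ≈ 337946.609.
Nearest whole frame: 337947.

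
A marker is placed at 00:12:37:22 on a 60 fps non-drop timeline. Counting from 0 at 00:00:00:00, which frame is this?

45442

Total seconds to the label: (0 × 3600 + 12 × 60 + 37) = 757.
Frame index = 757 × 60 + 22 = 45442.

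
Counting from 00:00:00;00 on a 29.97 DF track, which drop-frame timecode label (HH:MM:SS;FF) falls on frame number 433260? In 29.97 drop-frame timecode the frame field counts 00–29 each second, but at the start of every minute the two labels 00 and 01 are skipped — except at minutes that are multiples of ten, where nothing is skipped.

04:00:56;12

Ten DF minutes hold 17982 frames, so frame 433260 lies in block 24 (frames 431568–449549) with 1692 frames into that block.
The block's first minute is 1800 frames and the rest 1798 each; 1692 frames reaches minute 0, so 24 × 18 + 0 × 2 = 432 labels have been skipped so far.
Adding those back, label number 433260 + 432 = 433692 at 30 labels/s is 14456 s + 12 f = 4 h 0 min 56 s frame 12, i.e. 04:00:56;12.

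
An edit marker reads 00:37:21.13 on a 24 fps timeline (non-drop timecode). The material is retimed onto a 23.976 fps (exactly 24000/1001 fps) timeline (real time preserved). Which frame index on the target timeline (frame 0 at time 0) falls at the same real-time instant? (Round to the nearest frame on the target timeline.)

frame 53743

Source frame index: (0×3600 + 37×60 + 21) × 24 + 13 = 53797.
Real time: 53797 / (24) = 53797/24 s.
Target frame: (53797/24) × (24000/1001) = 53797000/1001 ≈ 53743.257 → 53743.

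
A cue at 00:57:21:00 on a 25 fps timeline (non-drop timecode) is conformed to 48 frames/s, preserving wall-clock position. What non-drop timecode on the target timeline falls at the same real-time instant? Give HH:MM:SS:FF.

Source frame index: (0×3600 + 57×60 + 21) × 25 + 0 = 86025.
Real time: 86025 / (25) = 3441 s.
Target frame: (3441) × (48) = 165168.
At 48 labels/s: frame 165168 → 00:57:21:00.

00:57:21:00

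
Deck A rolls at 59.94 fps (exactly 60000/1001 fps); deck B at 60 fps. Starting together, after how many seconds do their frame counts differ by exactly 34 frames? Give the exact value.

17017/30 seconds

The gap grows by |60 − 60000/1001| = 60/1001 frames per second.
Time for a 34-frame gap: 34 ÷ (60/1001) = 17017/30 s.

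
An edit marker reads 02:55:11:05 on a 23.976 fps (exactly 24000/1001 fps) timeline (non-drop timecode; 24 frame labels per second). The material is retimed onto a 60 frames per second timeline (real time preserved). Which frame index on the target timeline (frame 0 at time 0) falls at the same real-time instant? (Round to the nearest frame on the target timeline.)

Source frame index: (2×3600 + 55×60 + 11) × 24 + 5 = 252269.
Real time: 252269 / (24000/1001) = 252521269/24000 s.
Target frame: (252521269/24000) × (60) = 252521269/400 ≈ 631303.172 → 631303.

frame 631303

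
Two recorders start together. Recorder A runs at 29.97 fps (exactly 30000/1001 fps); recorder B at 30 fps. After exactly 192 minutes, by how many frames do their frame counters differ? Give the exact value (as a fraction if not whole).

192 min = 11520 s.
A emits 30000/1001 × 11520 = 345600000/1001 frames; B emits 30 × 11520 = 345600.
Difference = 345600/1001 frames (≈ 345.2547); B is ahead of A.

345600/1001 frames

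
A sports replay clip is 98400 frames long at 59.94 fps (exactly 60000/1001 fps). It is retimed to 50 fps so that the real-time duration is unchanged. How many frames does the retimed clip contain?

Target frames = source frames × (target rate / source rate) = 98400 × (50)/(60000/1001) = 98400 × 1001/1200 = 82082.

82082 frames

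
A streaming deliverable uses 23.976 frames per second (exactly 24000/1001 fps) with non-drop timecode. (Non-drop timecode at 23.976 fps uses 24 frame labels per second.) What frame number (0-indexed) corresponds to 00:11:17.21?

16269

Total seconds to the label: (0 × 3600 + 11 × 60 + 17) = 677.
Frame index = 677 × 24 + 21 = 16269.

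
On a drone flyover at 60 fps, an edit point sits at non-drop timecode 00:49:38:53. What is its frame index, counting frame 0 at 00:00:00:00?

Total seconds to the label: (0 × 3600 + 49 × 60 + 38) = 2978.
Frame index = 2978 × 60 + 53 = 178733.

178733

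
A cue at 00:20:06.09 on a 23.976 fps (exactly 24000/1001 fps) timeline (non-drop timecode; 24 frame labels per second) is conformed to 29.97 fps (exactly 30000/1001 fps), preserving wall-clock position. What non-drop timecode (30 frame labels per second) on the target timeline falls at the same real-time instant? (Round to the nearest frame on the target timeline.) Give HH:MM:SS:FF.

Source frame index: (0×3600 + 20×60 + 6) × 24 + 9 = 28953.
Real time: 28953 / (24000/1001) = 9660651/8000 s.
Target frame: (9660651/8000) × (30000/1001) = 144765/4 ≈ 36191.250 → 36191.
At 30 labels/s: frame 36191 → 00:20:06:11.

00:20:06:11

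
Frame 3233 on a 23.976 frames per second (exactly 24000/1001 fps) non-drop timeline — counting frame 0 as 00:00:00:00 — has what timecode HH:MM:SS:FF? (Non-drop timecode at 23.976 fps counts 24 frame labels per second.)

3233 ÷ 24 = 134 full seconds, remainder 17 frames.
134 s = 0 h 2 min 14 s.
Timecode: 00:02:14:17.

00:02:14:17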